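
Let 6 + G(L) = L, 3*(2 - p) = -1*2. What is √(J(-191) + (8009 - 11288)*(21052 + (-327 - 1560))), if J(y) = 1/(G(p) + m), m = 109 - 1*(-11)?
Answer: I*√307925971458/70 ≈ 7927.3*I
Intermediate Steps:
p = 8/3 (p = 2 - (-1)*2/3 = 2 - ⅓*(-2) = 2 + ⅔ = 8/3 ≈ 2.6667)
G(L) = -6 + L
m = 120 (m = 109 + 11 = 120)
J(y) = 3/350 (J(y) = 1/((-6 + 8/3) + 120) = 1/(-10/3 + 120) = 1/(350/3) = 3/350)
√(J(-191) + (8009 - 11288)*(21052 + (-327 - 1560))) = √(3/350 + (8009 - 11288)*(21052 + (-327 - 1560))) = √(3/350 - 3279*(21052 - 1887)) = √(3/350 - 3279*19165) = √(3/350 - 62842035) = √(-21994712247/350) = I*√307925971458/70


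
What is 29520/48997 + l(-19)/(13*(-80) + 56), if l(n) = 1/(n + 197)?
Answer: 5170438043/8581922544 ≈ 0.60248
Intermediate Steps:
l(n) = 1/(197 + n)
29520/48997 + l(-19)/(13*(-80) + 56) = 29520/48997 + 1/((197 - 19)*(13*(-80) + 56)) = 29520*(1/48997) + 1/(178*(-1040 + 56)) = 29520/48997 + (1/178)/(-984) = 29520/48997 + (1/178)*(-1/984) = 29520/48997 - 1/175152 = 5170438043/8581922544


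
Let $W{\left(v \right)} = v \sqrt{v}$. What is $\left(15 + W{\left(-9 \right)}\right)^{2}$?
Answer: $-504 - 810 i \approx -504.0 - 810.0 i$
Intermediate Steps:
$W{\left(v \right)} = v^{\frac{3}{2}}$
$\left(15 + W{\left(-9 \right)}\right)^{2} = \left(15 + \left(-9\right)^{\frac{3}{2}}\right)^{2} = \left(15 - 27 i\right)^{2}$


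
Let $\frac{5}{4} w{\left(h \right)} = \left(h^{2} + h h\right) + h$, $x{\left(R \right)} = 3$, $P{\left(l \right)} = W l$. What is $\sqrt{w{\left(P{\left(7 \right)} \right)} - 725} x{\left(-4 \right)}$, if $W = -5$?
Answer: $3 \sqrt{1207} \approx 104.23$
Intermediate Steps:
$P{\left(l \right)} = - 5 l$
$w{\left(h \right)} = \frac{4 h}{5} + \frac{8 h^{2}}{5}$ ($w{\left(h \right)} = \frac{4 \left(\left(h^{2} + h h\right) + h\right)}{5} = \frac{4 \left(\left(h^{2} + h^{2}\right) + h\right)}{5} = \frac{4 \left(2 h^{2} + h\right)}{5} = \frac{4 \left(h + 2 h^{2}\right)}{5} = \frac{4 h}{5} + \frac{8 h^{2}}{5}$)
$\sqrt{w{\left(P{\left(7 \right)} \right)} - 725} x{\left(-4 \right)} = \sqrt{\frac{4 \left(\left(-5\right) 7\right) \left(1 + 2 \left(\left(-5\right) 7\right)\right)}{5} - 725} \cdot 3 = \sqrt{\frac{4}{5} \left(-35\right) \left(1 + 2 \left(-35\right)\right) - 725} \cdot 3 = \sqrt{\frac{4}{5} \left(-35\right) \left(1 - 70\right) - 725} \cdot 3 = \sqrt{\frac{4}{5} \left(-35\right) \left(-69\right) - 725} \cdot 3 = \sqrt{1932 - 725} \cdot 3 = \sqrt{1207} \cdot 3 = 3 \sqrt{1207}$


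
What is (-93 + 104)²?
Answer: 121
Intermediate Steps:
(-93 + 104)² = 11² = 121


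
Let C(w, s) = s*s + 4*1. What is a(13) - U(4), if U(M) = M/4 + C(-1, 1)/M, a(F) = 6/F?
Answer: -93/52 ≈ -1.7885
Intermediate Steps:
C(w, s) = 4 + s² (C(w, s) = s² + 4 = 4 + s²)
U(M) = 5/M + M/4 (U(M) = M/4 + (4 + 1²)/M = M*(¼) + (4 + 1)/M = M/4 + 5/M = 5/M + M/4)
a(13) - U(4) = 6/13 - (5/4 + (¼)*4) = 6*(1/13) - (5*(¼) + 1) = 6/13 - (5/4 + 1) = 6/13 - 1*9/4 = 6/13 - 9/4 = -93/52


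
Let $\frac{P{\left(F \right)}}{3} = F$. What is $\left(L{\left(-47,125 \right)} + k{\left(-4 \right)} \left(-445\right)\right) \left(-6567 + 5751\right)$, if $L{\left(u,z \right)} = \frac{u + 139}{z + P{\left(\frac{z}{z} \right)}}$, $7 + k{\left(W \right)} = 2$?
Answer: $- \frac{3632373}{2} \approx -1.8162 \cdot 10^{6}$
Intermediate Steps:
$P{\left(F \right)} = 3 F$
$k{\left(W \right)} = -5$ ($k{\left(W \right)} = -7 + 2 = -5$)
$L{\left(u,z \right)} = \frac{139 + u}{3 + z}$ ($L{\left(u,z \right)} = \frac{u + 139}{z + 3 \frac{z}{z}} = \frac{139 + u}{z + 3 \cdot 1} = \frac{139 + u}{z + 3} = \frac{139 + u}{3 + z}$)
$\left(L{\left(-47,125 \right)} + k{\left(-4 \right)} \left(-445\right)\right) \left(-6567 + 5751\right) = \left(\frac{139 - 47}{3 + 125} - -2225\right) \left(-6567 + 5751\right) = \left(\frac{1}{128} \cdot 92 + 2225\right) \left(-816\right) = \left(\frac{23}{32} + 2225\right) \left(-816\right) = \frac{71223}{32} \left(-816\right) = - \frac{3632373}{2}$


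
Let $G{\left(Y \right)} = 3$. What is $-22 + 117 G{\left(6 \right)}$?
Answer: $329$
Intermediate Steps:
$-22 + 117 G{\left(6 \right)} = -22 + 117 \cdot 3 = -22 + 351 = 329$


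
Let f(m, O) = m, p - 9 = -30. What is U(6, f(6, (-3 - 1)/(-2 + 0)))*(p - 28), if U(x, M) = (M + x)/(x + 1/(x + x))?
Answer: -7056/73 ≈ -96.657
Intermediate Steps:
p = -21 (p = 9 - 30 = -21)
U(x, M) = (M + x)/(x + 1/(2*x))
U(6, f(6, (-3 - 1)/(-2 + 0)))*(p - 28) = (2*6*(6 + 6)/(1 + 2*6²))*(-21 - 28) = (2*6*12/(1 + 2*36))*(-49) = (2*6*12/(1 + 72))*(-49) = (2*6*12/73)*(-49) = (2*6*(1/73)*12)*(-49) = (144/73)*(-49) = -7056/73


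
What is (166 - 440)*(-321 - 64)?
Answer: 105490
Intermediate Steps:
(166 - 440)*(-321 - 64) = -274*(-385) = 105490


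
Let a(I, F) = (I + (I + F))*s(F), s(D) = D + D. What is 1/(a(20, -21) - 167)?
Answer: -1/965 ≈ -0.0010363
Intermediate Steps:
s(D) = 2*D
a(I, F) = 2*F*(F + 2*I) (a(I, F) = (I + (I + F))*(2*F) = (I + (F + I))*(2*F) = (F + 2*I)*(2*F) = 2*F*(F + 2*I))
1/(a(20, -21) - 167) = 1/(2*(-21)*(-21 + 2*20) - 167) = 1/(2*(-21)*(-21 + 40) - 167) = 1/(2*(-21)*19 - 167) = 1/(-798 - 167) = 1/(-965) = -1/965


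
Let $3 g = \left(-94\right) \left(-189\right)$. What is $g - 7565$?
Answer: $-1643$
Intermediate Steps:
$g = 5922$ ($g = \frac{\left(-94\right) \left(-189\right)}{3} = \frac{1}{3} \cdot 17766 = 5922$)
$g - 7565 = 5922 - 7565 = -1643$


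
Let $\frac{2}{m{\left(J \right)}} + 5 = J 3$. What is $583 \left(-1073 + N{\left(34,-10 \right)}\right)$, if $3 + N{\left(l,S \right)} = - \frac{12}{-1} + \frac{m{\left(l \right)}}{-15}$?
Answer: $- \frac{902555126}{1455} \approx -6.2031 \cdot 10^{5}$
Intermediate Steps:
$m{\left(J \right)} = \frac{2}{-5 + 3 J}$ ($m{\left(J \right)} = \frac{2}{-5 + J 3} = \frac{2}{-5 + 3 J}$)
$N{\left(l,S \right)} = 9 - \frac{2}{15 \left(-5 + 3 l\right)}$ ($N{\left(l,S \right)} = -3 + \left(- \frac{12}{-1} + \frac{2 \frac{1}{-5 + 3 l}}{-15}\right) = -3 + \left(\left(-12\right) \left(-1\right) + \frac{2}{-5 + 3 l} \left(- \frac{1}{15}\right)\right) = -3 + \left(12 - \frac{2}{15 \left(-5 + 3 l\right)}\right) = 9 - \frac{2}{15 \left(-5 + 3 l\right)}$)
$583 \left(-1073 + N{\left(34,-10 \right)}\right) = 583 \left(-1073 + \frac{-677 + 405 \cdot 34}{15 \left(-5 + 3 \cdot 34\right)}\right) = 583 \left(-1073 + \frac{-677 + 13770}{15 \left(-5 + 102\right)}\right) = 583 \left(-1073 + \frac{1}{15} \cdot \frac{1}{97} \cdot 13093\right) = 583 \left(-1073 + \frac{13093}{1455}\right) = 583 \left(- \frac{1548122}{1455}\right) = - \frac{902555126}{1455}$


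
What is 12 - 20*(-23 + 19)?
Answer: 92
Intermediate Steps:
12 - 20*(-23 + 19) = 12 - 20*(-4) = 12 + 80 = 92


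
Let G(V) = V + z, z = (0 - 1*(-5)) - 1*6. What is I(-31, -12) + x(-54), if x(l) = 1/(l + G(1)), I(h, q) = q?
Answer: -649/54 ≈ -12.019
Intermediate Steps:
z = -1 (z = (0 + 5) - 6 = 5 - 6 = -1)
G(V) = -1 + V (G(V) = V - 1 = -1 + V)
x(l) = 1/l (x(l) = 1/(l + (-1 + 1)) = 1/(l + 0) = 1/l)
I(-31, -12) + x(-54) = -12 + 1/(-54) = -12 - 1/54 = -649/54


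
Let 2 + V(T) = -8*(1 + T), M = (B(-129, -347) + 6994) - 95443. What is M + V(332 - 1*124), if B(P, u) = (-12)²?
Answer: -89979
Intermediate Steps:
B(P, u) = 144
M = -88305 (M = (144 + 6994) - 95443 = 7138 - 95443 = -88305)
V(T) = -10 - 8*T (V(T) = -2 - 8*(1 + T) = -2 + (-8 - 8*T) = -10 - 8*T)
M + V(332 - 1*124) = -88305 + (-10 - 8*(332 - 1*124)) = -88305 + (-10 - 8*(332 - 124)) = -88305 + (-10 - 8*208) = -88305 + (-10 - 1664) = -88305 - 1674 = -89979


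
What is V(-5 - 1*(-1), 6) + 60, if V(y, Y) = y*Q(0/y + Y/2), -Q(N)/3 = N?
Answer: 96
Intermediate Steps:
Q(N) = -3*N
V(y, Y) = -3*Y*y/2 (V(y, Y) = y*(-3*(0/y + Y/2)) = y*(-3*(0 + Y*(1/2))) = y*(-3*(0 + Y/2)) = y*(-3*Y/2) = -3*Y*y/2)
V(-5 - 1*(-1), 6) + 60 = -3/2*6*(-5 - 1*(-1)) + 60 = -3/2*6*(-5 + 1) + 60 = -3/2*6*(-4) + 60 = 36 + 60 = 96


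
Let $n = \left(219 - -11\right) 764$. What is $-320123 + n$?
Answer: $-144403$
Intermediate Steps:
$n = 175720$ ($n = \left(219 + 11\right) 764 = 230 \cdot 764 = 175720$)
$-320123 + n = -320123 + 175720 = -144403$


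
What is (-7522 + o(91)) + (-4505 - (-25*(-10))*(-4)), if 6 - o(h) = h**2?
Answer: -19302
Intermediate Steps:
o(h) = 6 - h**2
(-7522 + o(91)) + (-4505 - (-25*(-10))*(-4)) = (-7522 + (6 - 1*91**2)) + (-4505 - (-25*(-10))*(-4)) = (-7522 + (6 - 1*8281)) + (-4505 - 250*(-4)) = (-7522 + (6 - 8281)) + (-4505 - 1*(-1000)) = (-7522 - 8275) + (-4505 + 1000) = -15797 - 3505 = -19302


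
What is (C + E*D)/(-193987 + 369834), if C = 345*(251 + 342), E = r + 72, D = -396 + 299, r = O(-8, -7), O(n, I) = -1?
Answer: 197698/175847 ≈ 1.1243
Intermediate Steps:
r = -1
D = -97
E = 71 (E = -1 + 72 = 71)
C = 204585 (C = 345*593 = 204585)
(C + E*D)/(-193987 + 369834) = (204585 + 71*(-97))/(-193987 + 369834) = (204585 - 6887)/175847 = 197698*(1/175847) = 197698/175847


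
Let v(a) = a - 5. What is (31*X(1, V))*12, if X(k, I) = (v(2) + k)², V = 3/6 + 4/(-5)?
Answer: 1488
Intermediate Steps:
v(a) = -5 + a
V = -3/10 (V = 3*(⅙) + 4*(-⅕) = ½ - ⅘ = -3/10 ≈ -0.30000)
X(k, I) = (-3 + k)² (X(k, I) = ((-5 + 2) + k)² = (-3 + k)²)
(31*X(1, V))*12 = (31*(-3 + 1)²)*12 = (31*(-2)²)*12 = (31*4)*12 = 124*12 = 1488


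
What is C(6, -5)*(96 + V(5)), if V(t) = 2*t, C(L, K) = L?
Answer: 636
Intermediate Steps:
C(6, -5)*(96 + V(5)) = 6*(96 + 2*5) = 6*(96 + 10) = 6*106 = 636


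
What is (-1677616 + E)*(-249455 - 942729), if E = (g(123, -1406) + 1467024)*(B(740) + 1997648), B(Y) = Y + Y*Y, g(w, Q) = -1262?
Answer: -4449005109190564160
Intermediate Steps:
B(Y) = Y + Y**2
E = 3731812462856 (E = (-1262 + 1467024)*(740*(1 + 740) + 1997648) = 1465762*(740*741 + 1997648) = 1465762*(548340 + 1997648) = 1465762*2545988 = 3731812462856)
(-1677616 + E)*(-249455 - 942729) = (-1677616 + 3731812462856)*(-249455 - 942729) = 3731810785240*(-1192184) = -4449005109190564160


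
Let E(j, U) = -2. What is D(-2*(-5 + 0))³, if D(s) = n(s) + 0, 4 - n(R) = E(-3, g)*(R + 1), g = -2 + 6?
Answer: 17576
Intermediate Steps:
g = 4
n(R) = 6 + 2*R (n(R) = 4 - (-2)*(R + 1) = 4 - (-2)*(1 + R) = 4 - (-2 - 2*R) = 4 + (2 + 2*R) = 6 + 2*R)
D(s) = 6 + 2*s (D(s) = (6 + 2*s) + 0 = 6 + 2*s)
D(-2*(-5 + 0))³ = (6 + 2*(-2*(-5 + 0)))³ = (6 + 2*(-2*(-5)))³ = (6 + 2*10)³ = (6 + 20)³ = 26³ = 17576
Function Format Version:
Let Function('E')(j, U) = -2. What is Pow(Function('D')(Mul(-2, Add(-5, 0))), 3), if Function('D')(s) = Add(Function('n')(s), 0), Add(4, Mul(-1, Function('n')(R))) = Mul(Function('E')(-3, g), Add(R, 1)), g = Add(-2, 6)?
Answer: 17576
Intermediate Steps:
g = 4
Function('n')(R) = Add(6, Mul(2, R)) (Function('n')(R) = Add(4, Mul(-1, Mul(-2, Add(R, 1)))) = Add(4, Mul(-1, Mul(-2, Add(1, R)))) = Add(4, Mul(-1, Add(-2, Mul(-2, R)))) = Add(4, Add(2, Mul(2, R))) = Add(6, Mul(2, R)))
Function('D')(s) = Add(6, Mul(2, s)) (Function('D')(s) = Add(Add(6, Mul(2, s)), 0) = Add(6, Mul(2, s)))
Pow(Function('D')(Mul(-2, Add(-5, 0))), 3) = Pow(Add(6, Mul(2, Mul(-2, Add(-5, 0)))), 3) = Pow(Add(6, Mul(2, Mul(-2, -5))), 3) = Pow(Add(6, Mul(2, 10)), 3) = Pow(Add(6, 20), 3) = Pow(26, 3) = 17576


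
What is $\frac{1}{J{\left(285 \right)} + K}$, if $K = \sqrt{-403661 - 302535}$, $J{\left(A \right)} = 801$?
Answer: $\frac{801}{1347797} - \frac{2 i \sqrt{176549}}{1347797} \approx 0.0005943 - 0.0006235 i$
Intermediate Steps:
$K = 2 i \sqrt{176549}$ ($K = \sqrt{-706196} = 2 i \sqrt{176549} \approx 840.35 i$)
$\frac{1}{J{\left(285 \right)} + K} = \frac{1}{801 + 2 i \sqrt{176549}}$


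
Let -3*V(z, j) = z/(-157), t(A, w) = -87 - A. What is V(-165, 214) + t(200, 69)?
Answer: -45114/157 ≈ -287.35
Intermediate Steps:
V(z, j) = z/471 (V(z, j) = -z/(3*(-157)) = -z*(-1)/(3*157) = -(-1)*z/471 = z/471)
V(-165, 214) + t(200, 69) = (1/471)*(-165) + (-87 - 1*200) = -55/157 + (-87 - 200) = -55/157 - 287 = -45114/157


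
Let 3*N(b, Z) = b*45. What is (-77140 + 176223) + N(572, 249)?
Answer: 107663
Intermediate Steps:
N(b, Z) = 15*b (N(b, Z) = (b*45)/3 = (45*b)/3 = 15*b)
(-77140 + 176223) + N(572, 249) = (-77140 + 176223) + 15*572 = 99083 + 8580 = 107663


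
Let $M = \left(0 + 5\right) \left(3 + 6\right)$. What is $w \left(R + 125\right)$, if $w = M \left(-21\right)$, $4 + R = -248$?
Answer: $120015$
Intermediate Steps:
$R = -252$ ($R = -4 - 248 = -252$)
$M = 45$ ($M = 5 \cdot 9 = 45$)
$w = -945$ ($w = 45 \left(-21\right) = -945$)
$w \left(R + 125\right) = - 945 \left(-252 + 125\right) = \left(-945\right) \left(-127\right) = 120015$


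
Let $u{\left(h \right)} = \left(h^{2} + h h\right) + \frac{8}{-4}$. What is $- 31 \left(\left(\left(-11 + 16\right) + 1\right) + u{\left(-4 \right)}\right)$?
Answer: $-1116$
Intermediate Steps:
$u{\left(h \right)} = -2 + 2 h^{2}$ ($u{\left(h \right)} = \left(h^{2} + h^{2}\right) + 8 \left(- \frac{1}{4}\right) = 2 h^{2} - 2 = -2 + 2 h^{2}$)
$- 31 \left(\left(\left(-11 + 16\right) + 1\right) + u{\left(-4 \right)}\right) = - 31 \left(\left(\left(-11 + 16\right) + 1\right) - \left(2 - 2 \left(-4\right)^{2}\right)\right) = - 31 \left(\left(5 + 1\right) + \left(-2 + 2 \cdot 16\right)\right) = - 31 \left(6 + \left(-2 + 32\right)\right) = - 31 \left(6 + 30\right) = \left(-31\right) 36 = -1116$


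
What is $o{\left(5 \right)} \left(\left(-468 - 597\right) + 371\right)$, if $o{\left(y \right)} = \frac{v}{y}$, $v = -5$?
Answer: $694$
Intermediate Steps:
$o{\left(y \right)} = - \frac{5}{y}$
$o{\left(5 \right)} \left(\left(-468 - 597\right) + 371\right) = - \frac{5}{5} \left(\left(-468 - 597\right) + 371\right) = \left(-5\right) \frac{1}{5} \left(-1065 + 371\right) = \left(-1\right) \left(-694\right) = 694$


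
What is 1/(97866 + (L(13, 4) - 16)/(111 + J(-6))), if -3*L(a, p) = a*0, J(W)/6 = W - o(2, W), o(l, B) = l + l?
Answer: 51/4991150 ≈ 1.0218e-5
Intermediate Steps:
o(l, B) = 2*l
J(W) = -24 + 6*W (J(W) = 6*(W - 2*2) = 6*(W - 1*4) = 6*(W - 4) = 6*(-4 + W) = -24 + 6*W)
L(a, p) = 0 (L(a, p) = -a*0/3 = -⅓*0 = 0)
1/(97866 + (L(13, 4) - 16)/(111 + J(-6))) = 1/(97866 + (0 - 16)/(111 + (-24 + 6*(-6)))) = 1/(97866 - 16/(111 + (-24 - 36))) = 1/(97866 - 16/(111 - 60)) = 1/(97866 - 16/51) = 1/(4991150/51) = 51/4991150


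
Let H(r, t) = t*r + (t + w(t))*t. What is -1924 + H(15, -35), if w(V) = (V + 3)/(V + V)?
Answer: -1240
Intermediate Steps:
w(V) = (3 + V)/(2*V) (w(V) = (3 + V)/((2*V)) = (3 + V)*(1/(2*V)) = (3 + V)/(2*V))
H(r, t) = r*t + t*(t + (3 + t)/(2*t)) (H(r, t) = t*r + (t + (3 + t)/(2*t))*t = r*t + t*(t + (3 + t)/(2*t)))
-1924 + H(15, -35) = -1924 + (3/2 + (½)*(-35) - 35*(15 - 35)) = -1924 + (3/2 - 35/2 - 35*(-20)) = -1924 + (3/2 - 35/2 + 700) = -1924 + 684 = -1240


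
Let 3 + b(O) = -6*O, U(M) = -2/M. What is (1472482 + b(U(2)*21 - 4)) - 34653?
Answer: 1437976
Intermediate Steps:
b(O) = -3 - 6*O
(1472482 + b(U(2)*21 - 4)) - 34653 = (1472482 + (-3 - 6*(-2/2*21 - 4))) - 34653 = (1472482 + (-3 - 6*(-2*½*21 - 4))) - 34653 = (1472482 + (-3 - 6*(-1*21 - 4))) - 34653 = (1472482 + (-3 - 6*(-21 - 4))) - 34653 = (1472482 + (-3 - 6*(-25))) - 34653 = (1472482 + (-3 + 150)) - 34653 = (1472482 + 147) - 34653 = 1472629 - 34653 = 1437976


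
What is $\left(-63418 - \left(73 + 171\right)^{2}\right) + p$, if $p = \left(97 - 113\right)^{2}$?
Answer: $-122698$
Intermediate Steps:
$p = 256$ ($p = \left(-16\right)^{2} = 256$)
$\left(-63418 - \left(73 + 171\right)^{2}\right) + p = \left(-63418 - \left(73 + 171\right)^{2}\right) + 256 = \left(-63418 - 244^{2}\right) + 256 = \left(-63418 - 59536\right) + 256 = -122954 + 256 = -122698$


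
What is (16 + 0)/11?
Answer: 16/11 ≈ 1.4545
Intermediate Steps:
(16 + 0)/11 = 16*(1/11) = 16/11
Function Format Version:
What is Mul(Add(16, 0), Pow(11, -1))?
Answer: Rational(16, 11) ≈ 1.4545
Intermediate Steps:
Mul(Add(16, 0), Pow(11, -1)) = Mul(16, Rational(1, 11)) = Rational(16, 11)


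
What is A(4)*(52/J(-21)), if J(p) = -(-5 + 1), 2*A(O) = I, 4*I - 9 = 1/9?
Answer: 533/36 ≈ 14.806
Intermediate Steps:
I = 41/18 (I = 9/4 + (¼)/9 = 9/4 + (¼)*(⅑) = 9/4 + 1/36 = 41/18 ≈ 2.2778)
A(O) = 41/36 (A(O) = (½)*(41/18) = 41/36)
J(p) = 4 (J(p) = -1*(-4) = 4)
A(4)*(52/J(-21)) = 41*(52/4)/36 = 41*(52*(¼))/36 = (41/36)*13 = 533/36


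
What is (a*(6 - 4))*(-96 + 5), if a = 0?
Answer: 0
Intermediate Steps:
(a*(6 - 4))*(-96 + 5) = (0*(6 - 4))*(-96 + 5) = (0*2)*(-91) = 0*(-91) = 0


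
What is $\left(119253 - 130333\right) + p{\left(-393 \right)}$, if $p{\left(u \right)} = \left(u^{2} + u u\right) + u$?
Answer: $297425$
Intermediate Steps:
$p{\left(u \right)} = u + 2 u^{2}$ ($p{\left(u \right)} = \left(u^{2} + u^{2}\right) + u = 2 u^{2} + u = u + 2 u^{2}$)
$\left(119253 - 130333\right) + p{\left(-393 \right)} = \left(119253 - 130333\right) - 393 \left(1 + 2 \left(-393\right)\right) = -11080 - 393 \left(1 - 786\right) = -11080 - -308505 = -11080 + 308505 = 297425$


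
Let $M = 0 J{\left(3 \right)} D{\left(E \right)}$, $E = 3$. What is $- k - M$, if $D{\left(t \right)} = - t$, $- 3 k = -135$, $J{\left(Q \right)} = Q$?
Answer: $-45$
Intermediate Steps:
$k = 45$ ($k = \left(- \frac{1}{3}\right) \left(-135\right) = 45$)
$M = 0$ ($M = 0 \cdot 3 \left(\left(-1\right) 3\right) = 0 \left(-3\right) = 0$)
$- k - M = \left(-1\right) 45 - 0 = -45 + 0 = -45$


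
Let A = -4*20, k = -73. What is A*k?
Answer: 5840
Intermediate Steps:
A = -80
A*k = -80*(-73) = 5840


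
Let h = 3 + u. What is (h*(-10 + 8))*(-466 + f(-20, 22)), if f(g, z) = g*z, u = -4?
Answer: -1812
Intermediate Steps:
h = -1 (h = 3 - 4 = -1)
(h*(-10 + 8))*(-466 + f(-20, 22)) = (-(-10 + 8))*(-466 - 20*22) = (-1*(-2))*(-466 - 440) = 2*(-906) = -1812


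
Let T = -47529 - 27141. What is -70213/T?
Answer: 70213/74670 ≈ 0.94031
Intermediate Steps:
T = -74670
-70213/T = -70213/(-74670) = -70213*(-1/74670) = 70213/74670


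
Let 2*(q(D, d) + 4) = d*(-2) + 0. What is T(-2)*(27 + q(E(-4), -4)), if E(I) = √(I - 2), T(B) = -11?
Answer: -297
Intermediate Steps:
E(I) = √(-2 + I)
q(D, d) = -4 - d (q(D, d) = -4 + (d*(-2) + 0)/2 = -4 + (-2*d + 0)/2 = -4 + (-2*d)/2 = -4 - d)
T(-2)*(27 + q(E(-4), -4)) = -11*(27 + (-4 - 1*(-4))) = -11*(27 + (-4 + 4)) = -11*(27 + 0) = -11*27 = -297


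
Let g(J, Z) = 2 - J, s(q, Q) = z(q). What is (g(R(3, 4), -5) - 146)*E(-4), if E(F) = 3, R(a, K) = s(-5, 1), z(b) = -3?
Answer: -423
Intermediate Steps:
s(q, Q) = -3
R(a, K) = -3
(g(R(3, 4), -5) - 146)*E(-4) = ((2 - 1*(-3)) - 146)*3 = ((2 + 3) - 146)*3 = (5 - 146)*3 = -141*3 = -423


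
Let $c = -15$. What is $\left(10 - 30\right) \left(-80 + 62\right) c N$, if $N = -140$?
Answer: $756000$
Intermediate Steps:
$\left(10 - 30\right) \left(-80 + 62\right) c N = \left(10 - 30\right) \left(-80 + 62\right) \left(-15\right) \left(-140\right) = \left(-20\right) \left(-18\right) \left(-15\right) \left(-140\right) = 360 \left(-15\right) \left(-140\right) = \left(-5400\right) \left(-140\right) = 756000$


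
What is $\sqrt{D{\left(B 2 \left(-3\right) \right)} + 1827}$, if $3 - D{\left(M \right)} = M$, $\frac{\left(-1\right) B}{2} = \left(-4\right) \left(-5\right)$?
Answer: $\sqrt{1590} \approx 39.875$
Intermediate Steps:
$B = -40$ ($B = - 2 \left(\left(-4\right) \left(-5\right)\right) = \left(-2\right) 20 = -40$)
$D{\left(M \right)} = 3 - M$
$\sqrt{D{\left(B 2 \left(-3\right) \right)} + 1827} = \sqrt{\left(3 - \left(-40\right) 2 \left(-3\right)\right) + 1827} = \sqrt{\left(3 - \left(-80\right) \left(-3\right)\right) + 1827} = \sqrt{\left(3 - 240\right) + 1827} = \sqrt{-237 + 1827} = \sqrt{1590}$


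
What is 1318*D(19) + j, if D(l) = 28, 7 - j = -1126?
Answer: 38037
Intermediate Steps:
j = 1133 (j = 7 - 1*(-1126) = 7 + 1126 = 1133)
1318*D(19) + j = 1318*28 + 1133 = 36904 + 1133 = 38037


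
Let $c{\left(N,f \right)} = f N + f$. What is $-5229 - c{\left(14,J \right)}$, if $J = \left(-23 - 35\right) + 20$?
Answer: $-4659$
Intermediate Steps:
$J = -38$ ($J = -58 + 20 = -38$)
$c{\left(N,f \right)} = f + N f$ ($c{\left(N,f \right)} = N f + f = f + N f$)
$-5229 - c{\left(14,J \right)} = -5229 - - 38 \left(1 + 14\right) = -5229 - \left(-38\right) 15 = -5229 - -570 = -5229 + 570 = -4659$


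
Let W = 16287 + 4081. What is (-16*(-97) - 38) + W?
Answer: 21882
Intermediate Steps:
W = 20368
(-16*(-97) - 38) + W = (-16*(-97) - 38) + 20368 = (1552 - 38) + 20368 = 1514 + 20368 = 21882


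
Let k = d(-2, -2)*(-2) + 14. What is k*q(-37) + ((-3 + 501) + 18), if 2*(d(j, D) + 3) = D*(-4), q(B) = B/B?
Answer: 528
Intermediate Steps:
q(B) = 1
d(j, D) = -3 - 2*D (d(j, D) = -3 + (D*(-4))/2 = -3 + (-4*D)/2 = -3 - 2*D)
k = 12 (k = (-3 - 2*(-2))*(-2) + 14 = (-3 + 4)*(-2) + 14 = 1*(-2) + 14 = -2 + 14 = 12)
k*q(-37) + ((-3 + 501) + 18) = 12*1 + ((-3 + 501) + 18) = 12 + (498 + 18) = 12 + 516 = 528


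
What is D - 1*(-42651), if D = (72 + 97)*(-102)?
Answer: 25413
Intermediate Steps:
D = -17238 (D = 169*(-102) = -17238)
D - 1*(-42651) = -17238 - 1*(-42651) = -17238 + 42651 = 25413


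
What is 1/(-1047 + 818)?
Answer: -1/229 ≈ -0.0043668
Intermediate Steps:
1/(-1047 + 818) = 1/(-229) = -1/229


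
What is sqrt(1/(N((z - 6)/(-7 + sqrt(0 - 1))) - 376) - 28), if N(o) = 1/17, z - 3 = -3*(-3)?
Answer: 3*I*sqrt(127085035)/6391 ≈ 5.2918*I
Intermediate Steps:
z = 12 (z = 3 - 3*(-3) = 3 + 9 = 12)
N(o) = 1/17
sqrt(1/(N((z - 6)/(-7 + sqrt(0 - 1))) - 376) - 28) = sqrt(1/(1/17 - 376) - 28) = sqrt(1/(-6391/17) - 28) = sqrt(-17/6391 - 28) = sqrt(-178965/6391) = 3*I*sqrt(127085035)/6391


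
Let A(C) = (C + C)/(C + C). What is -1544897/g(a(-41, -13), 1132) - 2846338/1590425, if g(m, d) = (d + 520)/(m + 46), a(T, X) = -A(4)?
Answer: -110571628655501/2627382100 ≈ -42084.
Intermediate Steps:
A(C) = 1 (A(C) = (2*C)/((2*C)) = (2*C)*(1/(2*C)) = 1)
a(T, X) = -1 (a(T, X) = -1*1 = -1)
g(m, d) = (520 + d)/(46 + m)
-1544897/g(a(-41, -13), 1132) - 2846338/1590425 = -1544897*(46 - 1)/(520 + 1132) - 2846338/1590425 = -1544897/(1652/45) - 2846338*1/1590425 = -1544897/((1/45)*1652) - 2846338/1590425 = -1544897/1652/45 - 2846338/1590425 = -1544897*45/1652 - 2846338/1590425 = -69520365/1652 - 2846338/1590425 = -110571628655501/2627382100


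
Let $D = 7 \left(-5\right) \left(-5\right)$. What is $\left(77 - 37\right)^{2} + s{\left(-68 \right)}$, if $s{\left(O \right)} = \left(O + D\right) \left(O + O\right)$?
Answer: $-12952$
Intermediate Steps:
$D = 175$ ($D = \left(-35\right) \left(-5\right) = 175$)
$s{\left(O \right)} = 2 O \left(175 + O\right)$ ($s{\left(O \right)} = \left(O + 175\right) \left(O + O\right) = \left(175 + O\right) 2 O = 2 O \left(175 + O\right)$)
$\left(77 - 37\right)^{2} + s{\left(-68 \right)} = \left(77 - 37\right)^{2} + 2 \left(-68\right) \left(175 - 68\right) = 40^{2} + 2 \left(-68\right) 107 = 1600 - 14552 = -12952$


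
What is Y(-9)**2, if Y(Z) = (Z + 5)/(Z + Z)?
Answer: 4/81 ≈ 0.049383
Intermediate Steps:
Y(Z) = (5 + Z)/(2*Z) (Y(Z) = (5 + Z)/((2*Z)) = (5 + Z)*(1/(2*Z)) = (5 + Z)/(2*Z))
Y(-9)**2 = ((1/2)*(5 - 9)/(-9))**2 = ((1/2)*(-1/9)*(-4))**2 = (2/9)**2 = 4/81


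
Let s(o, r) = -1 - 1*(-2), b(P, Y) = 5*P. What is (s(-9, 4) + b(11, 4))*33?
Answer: 1848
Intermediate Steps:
s(o, r) = 1 (s(o, r) = -1 + 2 = 1)
(s(-9, 4) + b(11, 4))*33 = (1 + 5*11)*33 = (1 + 55)*33 = 56*33 = 1848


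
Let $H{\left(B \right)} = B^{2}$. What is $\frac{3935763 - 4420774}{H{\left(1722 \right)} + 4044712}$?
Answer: $- \frac{485011}{7009996} \approx -0.069188$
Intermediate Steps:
$\frac{3935763 - 4420774}{H{\left(1722 \right)} + 4044712} = \frac{3935763 - 4420774}{1722^{2} + 4044712} = - \frac{485011}{2965284 + 4044712} = - \frac{485011}{7009996}$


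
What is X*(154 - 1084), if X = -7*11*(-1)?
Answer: -71610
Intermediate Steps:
X = 77 (X = -77*(-1) = 77)
X*(154 - 1084) = 77*(154 - 1084) = 77*(-930) = -71610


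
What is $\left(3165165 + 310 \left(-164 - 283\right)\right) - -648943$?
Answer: $3675538$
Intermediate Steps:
$\left(3165165 + 310 \left(-164 - 283\right)\right) - -648943 = \left(3165165 + 310 \left(-447\right)\right) + \left(-497 + 649440\right) = \left(3165165 - 138570\right) + 648943 = 3026595 + 648943 = 3675538$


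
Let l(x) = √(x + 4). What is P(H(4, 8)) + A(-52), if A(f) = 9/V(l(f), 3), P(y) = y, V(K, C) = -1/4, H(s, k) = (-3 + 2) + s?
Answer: -33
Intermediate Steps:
l(x) = √(4 + x)
H(s, k) = -1 + s
V(K, C) = -¼ (V(K, C) = -1*¼ = -¼)
A(f) = -36 (A(f) = 9/(-¼) = 9*(-4) = -36)
P(H(4, 8)) + A(-52) = (-1 + 4) - 36 = 3 - 36 = -33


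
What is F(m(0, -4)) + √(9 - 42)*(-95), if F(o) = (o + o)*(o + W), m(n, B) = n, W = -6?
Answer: -95*I*√33 ≈ -545.73*I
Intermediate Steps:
F(o) = 2*o*(-6 + o) (F(o) = (o + o)*(o - 6) = (2*o)*(-6 + o) = 2*o*(-6 + o))
F(m(0, -4)) + √(9 - 42)*(-95) = 2*0*(-6 + 0) + √(9 - 42)*(-95) = 2*0*(-6) + √(-33)*(-95) = 0 + (I*√33)*(-95) = 0 - 95*I*√33 = -95*I*√33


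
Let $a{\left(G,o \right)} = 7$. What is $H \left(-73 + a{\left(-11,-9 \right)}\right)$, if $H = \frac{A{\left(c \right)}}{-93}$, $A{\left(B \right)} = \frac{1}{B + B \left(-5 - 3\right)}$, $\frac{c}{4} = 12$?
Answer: $- \frac{11}{5208} \approx -0.0021121$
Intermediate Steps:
$c = 48$ ($c = 4 \cdot 12 = 48$)
$A{\left(B \right)} = - \frac{1}{7 B}$ ($A{\left(B \right)} = \frac{1}{B + B \left(-8\right)} = \frac{1}{B - 8 B} = \frac{1}{\left(-7\right) B} = - \frac{1}{7 B}$)
$H = \frac{1}{31248}$ ($H = \frac{\left(- \frac{1}{7}\right) \frac{1}{48}}{-93} = \left(- \frac{1}{7}\right) \frac{1}{48} \left(- \frac{1}{93}\right) = \left(- \frac{1}{336}\right) \left(- \frac{1}{93}\right) = \frac{1}{31248} \approx 3.2002 \cdot 10^{-5}$)
$H \left(-73 + a{\left(-11,-9 \right)}\right) = \frac{-73 + 7}{31248} = \frac{1}{31248} \left(-66\right) = - \frac{11}{5208}$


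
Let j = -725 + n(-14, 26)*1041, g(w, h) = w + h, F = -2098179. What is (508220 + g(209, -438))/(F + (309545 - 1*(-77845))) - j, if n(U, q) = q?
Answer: -45064401040/1710789 ≈ -26341.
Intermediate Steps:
g(w, h) = h + w
j = 26341 (j = -725 + 26*1041 = -725 + 27066 = 26341)
(508220 + g(209, -438))/(F + (309545 - 1*(-77845))) - j = (508220 + (-438 + 209))/(-2098179 + (309545 - 1*(-77845))) - 1*26341 = (508220 - 229)/(-2098179 + (309545 + 77845)) - 26341 = 507991/(-2098179 + 387390) - 26341 = 507991/(-1710789) - 26341 = 507991*(-1/1710789) - 26341 = -507991/1710789 - 26341 = -45064401040/1710789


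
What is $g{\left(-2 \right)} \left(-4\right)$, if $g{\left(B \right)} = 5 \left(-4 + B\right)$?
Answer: $120$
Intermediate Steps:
$g{\left(B \right)} = -20 + 5 B$
$g{\left(-2 \right)} \left(-4\right) = \left(-20 + 5 \left(-2\right)\right) \left(-4\right) = \left(-20 - 10\right) \left(-4\right) = \left(-30\right) \left(-4\right) = 120$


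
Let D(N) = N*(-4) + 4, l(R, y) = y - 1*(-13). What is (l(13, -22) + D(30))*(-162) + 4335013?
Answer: 4355263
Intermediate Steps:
l(R, y) = 13 + y (l(R, y) = y + 13 = 13 + y)
D(N) = 4 - 4*N (D(N) = -4*N + 4 = 4 - 4*N)
(l(13, -22) + D(30))*(-162) + 4335013 = ((13 - 22) + (4 - 4*30))*(-162) + 4335013 = (-9 + (4 - 120))*(-162) + 4335013 = (-9 - 116)*(-162) + 4335013 = -125*(-162) + 4335013 = 20250 + 4335013 = 4355263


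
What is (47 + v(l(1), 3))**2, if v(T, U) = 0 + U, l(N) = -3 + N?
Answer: 2500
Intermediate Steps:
v(T, U) = U
(47 + v(l(1), 3))**2 = (47 + 3)**2 = 50**2 = 2500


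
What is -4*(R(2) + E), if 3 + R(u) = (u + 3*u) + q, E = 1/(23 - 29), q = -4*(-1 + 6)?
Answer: 182/3 ≈ 60.667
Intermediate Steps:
q = -20 (q = -4*5 = -20)
E = -1/6 (E = 1/(-6) = -1/6 ≈ -0.16667)
R(u) = -23 + 4*u (R(u) = -3 + ((u + 3*u) - 20) = -3 + (4*u - 20) = -3 + (-20 + 4*u) = -23 + 4*u)
-4*(R(2) + E) = -4*((-23 + 4*2) - 1/6) = -4*((-23 + 8) - 1/6) = -4*(-15 - 1/6) = -4*(-91/6) = 182/3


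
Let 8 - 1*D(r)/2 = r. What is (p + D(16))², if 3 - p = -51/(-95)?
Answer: 1653796/9025 ≈ 183.25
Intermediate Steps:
p = 234/95 (p = 3 - (-51)/(-95) = 3 - (-51)*(-1)/95 = 3 - 1*51/95 = 3 - 51/95 = 234/95 ≈ 2.4632)
D(r) = 16 - 2*r
(p + D(16))² = (234/95 + (16 - 2*16))² = (234/95 + (16 - 32))² = (234/95 - 16)² = (-1286/95)² = 1653796/9025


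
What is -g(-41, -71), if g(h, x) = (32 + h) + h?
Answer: 50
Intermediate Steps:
g(h, x) = 32 + 2*h
-g(-41, -71) = -(32 + 2*(-41)) = -(32 - 82) = -1*(-50) = 50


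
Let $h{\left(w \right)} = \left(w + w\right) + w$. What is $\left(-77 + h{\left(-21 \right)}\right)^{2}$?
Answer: $19600$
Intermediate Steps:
$h{\left(w \right)} = 3 w$ ($h{\left(w \right)} = 2 w + w = 3 w$)
$\left(-77 + h{\left(-21 \right)}\right)^{2} = \left(-77 + 3 \left(-21\right)\right)^{2} = \left(-77 - 63\right)^{2} = \left(-140\right)^{2} = 19600$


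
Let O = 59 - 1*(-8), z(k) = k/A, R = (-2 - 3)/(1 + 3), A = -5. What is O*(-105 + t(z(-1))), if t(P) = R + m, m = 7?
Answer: -26599/4 ≈ -6649.8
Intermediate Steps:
R = -5/4 ≈ -1.2500
z(k) = -k/5 (z(k) = k/(-5) = k*(-⅕) = -k/5)
O = 67 (O = 59 + 8 = 67)
t(P) = 23/4 (t(P) = -5/4 + 7 = 23/4)
O*(-105 + t(z(-1))) = 67*(-105 + 23/4) = 67*(-397/4) = -26599/4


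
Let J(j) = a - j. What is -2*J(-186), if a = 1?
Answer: -374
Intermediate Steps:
J(j) = 1 - j
-2*J(-186) = -2*(1 - 1*(-186)) = -2*(1 + 186) = -2*187 = -374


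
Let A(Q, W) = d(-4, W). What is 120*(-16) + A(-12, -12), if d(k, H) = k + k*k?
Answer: -1908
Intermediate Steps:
d(k, H) = k + k²
A(Q, W) = 12 (A(Q, W) = -4*(1 - 4) = -4*(-3) = 12)
120*(-16) + A(-12, -12) = 120*(-16) + 12 = -1920 + 12 = -1908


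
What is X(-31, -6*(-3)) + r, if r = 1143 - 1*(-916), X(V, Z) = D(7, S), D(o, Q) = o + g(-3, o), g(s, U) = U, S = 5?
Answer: 2073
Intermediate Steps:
D(o, Q) = 2*o (D(o, Q) = o + o = 2*o)
X(V, Z) = 14 (X(V, Z) = 2*7 = 14)
r = 2059 (r = 1143 + 916 = 2059)
X(-31, -6*(-3)) + r = 14 + 2059 = 2073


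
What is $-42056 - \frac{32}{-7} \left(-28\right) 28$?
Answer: $-45640$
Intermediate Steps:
$-42056 - \frac{32}{-7} \left(-28\right) 28 = -42056 - 32 \left(- \frac{1}{7}\right) \left(-28\right) 28 = -42056 - \left(- \frac{32}{7}\right) \left(-28\right) 28 = -42056 - 128 \cdot 28 = -42056 - 3584 = -45640$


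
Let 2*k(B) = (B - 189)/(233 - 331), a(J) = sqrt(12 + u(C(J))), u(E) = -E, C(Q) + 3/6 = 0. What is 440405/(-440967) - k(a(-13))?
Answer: -24237449/12347076 + 5*sqrt(2)/392 ≈ -1.9450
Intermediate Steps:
C(Q) = -1/2 (C(Q) = -1/2 + 0 = -1/2)
a(J) = 5*sqrt(2)/2 (a(J) = sqrt(12 - 1*(-1/2)) = sqrt(12 + 1/2) = sqrt(25/2) = 5*sqrt(2)/2)
k(B) = 27/28 - B/196 (k(B) = ((B - 189)/(233 - 331))/2 = ((-189 + B)/(-98))/2 = ((-189 + B)*(-1/98))/2 = (27/14 - B/98)/2 = 27/28 - B/196)
440405/(-440967) - k(a(-13)) = 440405/(-440967) - (27/28 - 5*sqrt(2)/392) = 440405*(-1/440967) - (27/28 - 5*sqrt(2)/392) = -440405/440967 + (-27/28 + 5*sqrt(2)/392) = -24237449/12347076 + 5*sqrt(2)/392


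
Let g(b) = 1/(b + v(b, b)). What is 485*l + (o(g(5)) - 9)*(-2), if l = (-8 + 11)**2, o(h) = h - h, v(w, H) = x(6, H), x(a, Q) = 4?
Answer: 4383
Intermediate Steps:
v(w, H) = 4
g(b) = 1/(4 + b) (g(b) = 1/(b + 4) = 1/(4 + b))
o(h) = 0
l = 9 (l = 3**2 = 9)
485*l + (o(g(5)) - 9)*(-2) = 485*9 + (0 - 9)*(-2) = 4365 - 9*(-2) = 4365 + 18 = 4383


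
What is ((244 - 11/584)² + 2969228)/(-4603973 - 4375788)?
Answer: -1032974999993/3062601367616 ≈ -0.33729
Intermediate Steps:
((244 - 11/584)² + 2969228)/(-4603973 - 4375788) = ((244 - 11*1/584)² + 2969228)/(-8979761) = ((244 - 11/584)² + 2969228)*(-1/8979761) = ((142485/584)² + 2969228)*(-1/8979761) = (20301975225/341056 + 2969228)*(-1/8979761) = (1032974999993/341056)*(-1/8979761) = -1032974999993/3062601367616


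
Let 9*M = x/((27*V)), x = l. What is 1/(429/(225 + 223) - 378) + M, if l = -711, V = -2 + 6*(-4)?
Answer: 4343263/39526110 ≈ 0.10988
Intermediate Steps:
V = -26 (V = -2 - 24 = -26)
x = -711
M = 79/702 (M = (-711/(27*(-26)))/9 = (-711/(-702))/9 = (-711*(-1/702))/9 = (⅑)*(79/78) = 79/702 ≈ 0.11254)
1/(429/(225 + 223) - 378) + M = 1/(429/(225 + 223) - 378) + 79/702 = 1/(429/448 - 378) + 79/702 = 1/(-168915/448) + 79/702 = -448/168915 + 79/702 = 4343263/39526110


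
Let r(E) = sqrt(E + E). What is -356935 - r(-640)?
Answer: -356935 - 16*I*sqrt(5) ≈ -3.5694e+5 - 35.777*I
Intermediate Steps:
r(E) = sqrt(2)*sqrt(E) (r(E) = sqrt(2*E) = sqrt(2)*sqrt(E))
-356935 - r(-640) = -356935 - sqrt(2)*sqrt(-640) = -356935 - sqrt(2)*8*I*sqrt(10) = -356935 - 16*I*sqrt(5)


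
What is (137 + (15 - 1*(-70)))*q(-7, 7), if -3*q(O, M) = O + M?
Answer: 0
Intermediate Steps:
q(O, M) = -M/3 - O/3 (q(O, M) = -(O + M)/3 = -(M + O)/3 = -M/3 - O/3)
(137 + (15 - 1*(-70)))*q(-7, 7) = (137 + (15 - 1*(-70)))*(-⅓*7 - ⅓*(-7)) = (137 + (15 + 70))*(-7/3 + 7/3) = (137 + 85)*0 = 222*0 = 0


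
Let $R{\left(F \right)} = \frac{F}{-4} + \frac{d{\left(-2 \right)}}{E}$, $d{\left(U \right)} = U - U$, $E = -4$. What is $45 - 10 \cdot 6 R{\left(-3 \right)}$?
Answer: $0$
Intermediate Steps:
$d{\left(U \right)} = 0$
$R{\left(F \right)} = - \frac{F}{4}$ ($R{\left(F \right)} = \frac{F}{-4} + \frac{0}{-4} = F \left(- \frac{1}{4}\right) + 0 \left(- \frac{1}{4}\right) = - \frac{F}{4} + 0 = - \frac{F}{4}$)
$45 - 10 \cdot 6 R{\left(-3 \right)} = 45 - 10 \cdot 6 \left(\left(- \frac{1}{4}\right) \left(-3\right)\right) = 45 - 10 \cdot 6 \cdot \frac{3}{4} = 45 - 45 = 0$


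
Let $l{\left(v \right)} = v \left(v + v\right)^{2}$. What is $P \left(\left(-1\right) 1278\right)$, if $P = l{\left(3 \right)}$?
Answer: $-138024$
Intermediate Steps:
$l{\left(v \right)} = 4 v^{3}$ ($l{\left(v \right)} = v \left(2 v\right)^{2} = v 4 v^{2} = 4 v^{3}$)
$P = 108$ ($P = 4 \cdot 3^{3} = 4 \cdot 27 = 108$)
$P \left(\left(-1\right) 1278\right) = 108 \left(\left(-1\right) 1278\right) = 108 \left(-1278\right) = -138024$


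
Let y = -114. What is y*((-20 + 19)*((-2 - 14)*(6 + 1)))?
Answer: -12768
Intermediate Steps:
y*((-20 + 19)*((-2 - 14)*(6 + 1))) = -114*(-20 + 19)*(-2 - 14)*(6 + 1) = -(-114)*(-16*7) = -(-114)*(-112) = -114*112 = -12768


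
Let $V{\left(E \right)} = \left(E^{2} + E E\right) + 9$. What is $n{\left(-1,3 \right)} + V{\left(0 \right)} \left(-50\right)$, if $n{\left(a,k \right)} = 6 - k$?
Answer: $-447$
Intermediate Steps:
$V{\left(E \right)} = 9 + 2 E^{2}$ ($V{\left(E \right)} = \left(E^{2} + E^{2}\right) + 9 = 2 E^{2} + 9 = 9 + 2 E^{2}$)
$n{\left(-1,3 \right)} + V{\left(0 \right)} \left(-50\right) = \left(6 - 3\right) + \left(9 + 2 \cdot 0^{2}\right) \left(-50\right) = \left(6 - 3\right) + \left(9 + 2 \cdot 0\right) \left(-50\right) = 3 + \left(9 + 0\right) \left(-50\right) = 3 + 9 \left(-50\right) = 3 - 450 = -447$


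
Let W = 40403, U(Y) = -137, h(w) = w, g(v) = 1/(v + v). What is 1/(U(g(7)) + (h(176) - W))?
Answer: -1/40364 ≈ -2.4775e-5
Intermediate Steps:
g(v) = 1/(2*v)
1/(U(g(7)) + (h(176) - W)) = 1/(-137 + (176 - 1*40403)) = 1/(-137 + (176 - 40403)) = 1/(-137 - 40227) = 1/(-40364) = -1/40364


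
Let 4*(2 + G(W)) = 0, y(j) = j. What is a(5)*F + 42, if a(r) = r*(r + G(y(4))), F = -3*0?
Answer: 42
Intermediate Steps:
F = 0
G(W) = -2 (G(W) = -2 + (¼)*0 = -2 + 0 = -2)
a(r) = r*(-2 + r) (a(r) = r*(r - 2) = r*(-2 + r))
a(5)*F + 42 = (5*(-2 + 5))*0 + 42 = (5*3)*0 + 42 = 15*0 + 42 = 0 + 42 = 42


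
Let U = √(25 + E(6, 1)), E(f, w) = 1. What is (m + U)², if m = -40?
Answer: (40 - √26)² ≈ 1218.1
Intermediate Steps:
U = √26 (U = √(25 + 1) = √26 ≈ 5.0990)
(m + U)² = (-40 + √26)²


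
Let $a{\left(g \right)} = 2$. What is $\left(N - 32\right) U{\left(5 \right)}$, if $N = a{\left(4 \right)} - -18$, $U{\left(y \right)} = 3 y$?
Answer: $-180$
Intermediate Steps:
$N = 20$ ($N = 2 - -18 = 2 + 18 = 20$)
$\left(N - 32\right) U{\left(5 \right)} = \left(20 - 32\right) 3 \cdot 5 = \left(20 - 32\right) 15 = \left(-12\right) 15 = -180$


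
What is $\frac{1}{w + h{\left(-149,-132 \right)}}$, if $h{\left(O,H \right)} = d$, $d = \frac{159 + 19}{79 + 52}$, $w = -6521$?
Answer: $- \frac{131}{854073} \approx -0.00015338$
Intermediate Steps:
$d = \frac{178}{131} \approx 1.3588$
$h{\left(O,H \right)} = \frac{178}{131}$
$\frac{1}{w + h{\left(-149,-132 \right)}} = \frac{1}{-6521 + \frac{178}{131}} = \frac{1}{- \frac{854073}{131}} = - \frac{131}{854073}$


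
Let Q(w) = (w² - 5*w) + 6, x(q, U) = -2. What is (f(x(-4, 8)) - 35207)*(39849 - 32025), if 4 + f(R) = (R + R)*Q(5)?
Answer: -275678640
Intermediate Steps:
Q(w) = 6 + w² - 5*w
f(R) = -4 + 12*R (f(R) = -4 + (R + R)*(6 + 5² - 5*5) = -4 + (2*R)*(6 + 25 - 25) = -4 + (2*R)*6 = -4 + 12*R)
(f(x(-4, 8)) - 35207)*(39849 - 32025) = ((-4 + 12*(-2)) - 35207)*(39849 - 32025) = ((-4 - 24) - 35207)*7824 = (-28 - 35207)*7824 = -35235*7824 = -275678640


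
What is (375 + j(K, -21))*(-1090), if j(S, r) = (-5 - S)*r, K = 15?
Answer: -866550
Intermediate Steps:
j(S, r) = r*(-5 - S)
(375 + j(K, -21))*(-1090) = (375 - 1*(-21)*(5 + 15))*(-1090) = (375 - 1*(-21)*20)*(-1090) = (375 + 420)*(-1090) = 795*(-1090) = -866550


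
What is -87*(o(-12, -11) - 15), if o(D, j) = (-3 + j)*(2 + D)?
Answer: -10875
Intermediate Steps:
-87*(o(-12, -11) - 15) = -87*((-6 - 3*(-12) + 2*(-11) - 12*(-11)) - 15) = -87*((-6 + 36 - 22 + 132) - 15) = -87*(140 - 15) = -87*125 = -10875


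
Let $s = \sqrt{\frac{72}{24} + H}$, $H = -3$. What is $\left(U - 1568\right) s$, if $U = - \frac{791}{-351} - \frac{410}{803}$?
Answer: $0$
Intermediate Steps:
$U = \frac{491263}{281853}$ ($U = \left(-791\right) \left(- \frac{1}{351}\right) - \frac{410}{803} = \frac{791}{351} - \frac{410}{803} = \frac{491263}{281853} \approx 1.743$)
$s = 0$ ($s = \sqrt{\frac{72}{24} - 3} = \sqrt{72 \cdot \frac{1}{24} - 3} = \sqrt{3 - 3} = \sqrt{0} = 0$)
$\left(U - 1568\right) s = \left(\frac{491263}{281853} - 1568\right) 0 = \left(- \frac{441454241}{281853}\right) 0 = 0$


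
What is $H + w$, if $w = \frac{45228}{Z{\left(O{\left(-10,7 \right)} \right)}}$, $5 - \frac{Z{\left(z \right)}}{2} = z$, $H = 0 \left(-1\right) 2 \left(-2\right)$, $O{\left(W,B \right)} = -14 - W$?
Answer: $\frac{7538}{3} \approx 2512.7$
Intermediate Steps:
$H = 0$ ($H = 0 \left(\left(-2\right) \left(-2\right)\right) = 0 \cdot 4 = 0$)
$Z{\left(z \right)} = 10 - 2 z$
$w = \frac{7538}{3}$ ($w = \frac{45228}{10 - 2 \left(-14 - -10\right)} = \frac{45228}{10 - 2 \left(-14 + 10\right)} = \frac{45228}{10 - -8} = \frac{45228}{10 + 8} = \frac{45228}{18} = 45228 \cdot \frac{1}{18} = \frac{7538}{3} \approx 2512.7$)
$H + w = 0 + \frac{7538}{3} = \frac{7538}{3}$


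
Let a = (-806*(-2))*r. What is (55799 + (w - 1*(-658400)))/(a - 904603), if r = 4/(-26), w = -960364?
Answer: 82055/301617 ≈ 0.27205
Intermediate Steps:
r = -2/13 (r = 4*(-1/26) = -2/13 ≈ -0.15385)
a = -248 (a = -806*(-2)*(-2/13) = -31*(-52)*(-2/13) = 1612*(-2/13) = -248)
(55799 + (w - 1*(-658400)))/(a - 904603) = (55799 + (-960364 - 1*(-658400)))/(-248 - 904603) = (55799 + (-960364 + 658400))/(-904851) = (55799 - 301964)*(-1/904851) = -246165*(-1/904851) = 82055/301617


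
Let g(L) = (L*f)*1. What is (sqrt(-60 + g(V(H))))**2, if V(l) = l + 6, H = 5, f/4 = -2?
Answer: -148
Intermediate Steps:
f = -8 (f = 4*(-2) = -8)
V(l) = 6 + l
g(L) = -8*L (g(L) = (L*(-8))*1 = -8*L*1 = -8*L)
(sqrt(-60 + g(V(H))))**2 = (sqrt(-60 - 8*(6 + 5)))**2 = (sqrt(-60 - 8*11))**2 = (sqrt(-60 - 88))**2 = (sqrt(-148))**2 = (2*I*sqrt(37))**2 = -148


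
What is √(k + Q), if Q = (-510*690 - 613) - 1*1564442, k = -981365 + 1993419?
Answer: I*√904901 ≈ 951.26*I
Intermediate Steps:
k = 1012054
Q = -1916955 (Q = (-351900 - 613) - 1564442 = -352513 - 1564442 = -1916955)
√(k + Q) = √(1012054 - 1916955) = √(-904901) = I*√904901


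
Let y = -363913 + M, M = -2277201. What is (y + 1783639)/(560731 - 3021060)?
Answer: 857475/2460329 ≈ 0.34852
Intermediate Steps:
y = -2641114 (y = -363913 - 2277201 = -2641114)
(y + 1783639)/(560731 - 3021060) = (-2641114 + 1783639)/(560731 - 3021060) = -857475/(-2460329) = -857475*(-1/2460329) = 857475/2460329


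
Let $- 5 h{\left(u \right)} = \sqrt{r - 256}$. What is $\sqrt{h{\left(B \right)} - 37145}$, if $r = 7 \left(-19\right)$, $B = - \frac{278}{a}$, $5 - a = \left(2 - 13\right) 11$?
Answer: $\frac{\sqrt{-928625 - 5 i \sqrt{389}}}{5} \approx 0.010234 - 192.73 i$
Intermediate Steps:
$a = 126$ ($a = 5 - \left(2 - 13\right) 11 = 5 - \left(-11\right) 11 = 5 - -121 = 5 + 121 = 126$)
$B = - \frac{139}{63}$ ($B = - \frac{278}{126} = \left(-278\right) \frac{1}{126} = - \frac{139}{63} \approx -2.2063$)
$r = -133$
$h{\left(u \right)} = - \frac{i \sqrt{389}}{5}$ ($h{\left(u \right)} = - \frac{\sqrt{-133 - 256}}{5} = - \frac{\sqrt{-389}}{5} = - \frac{i \sqrt{389}}{5}$)
$\sqrt{h{\left(B \right)} - 37145} = \sqrt{- \frac{i \sqrt{389}}{5} - 37145} = \sqrt{-37145 - \frac{i \sqrt{389}}{5}}$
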